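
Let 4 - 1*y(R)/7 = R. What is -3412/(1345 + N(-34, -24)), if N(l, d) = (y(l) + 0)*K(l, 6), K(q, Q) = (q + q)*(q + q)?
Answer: -3412/1231329 ≈ -0.0027710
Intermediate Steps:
K(q, Q) = 4*q² (K(q, Q) = (2*q)*(2*q) = 4*q²)
y(R) = 28 - 7*R
N(l, d) = 4*l²*(28 - 7*l) (N(l, d) = ((28 - 7*l) + 0)*(4*l²) = (28 - 7*l)*(4*l²) = 4*l²*(28 - 7*l))
-3412/(1345 + N(-34, -24)) = -3412/(1345 + 28*(-34)²*(4 - 1*(-34))) = -3412/(1345 + 28*1156*(4 + 34)) = -3412/(1345 + 28*1156*38) = -3412/(1345 + 1229984) = -3412/1231329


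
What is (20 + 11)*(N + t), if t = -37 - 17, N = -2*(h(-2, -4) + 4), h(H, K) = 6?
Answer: -2294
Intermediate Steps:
N = -20 (N = -2*(6 + 4) = -2*10 = -20)
t = -54
(20 + 11)*(N + t) = (20 + 11)*(-20 - 54) = 31*(-74) = -2294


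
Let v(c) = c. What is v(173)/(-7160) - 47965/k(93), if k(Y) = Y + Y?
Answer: -171730789/665880 ≈ -257.90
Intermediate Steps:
k(Y) = 2*Y
v(173)/(-7160) - 47965/k(93) = 173/(-7160) - 47965/(2*93) = 173*(-1/7160) - 47965/186 = -173/7160 - 47965*1/186 = -173/7160 - 47965/186 = -171730789/665880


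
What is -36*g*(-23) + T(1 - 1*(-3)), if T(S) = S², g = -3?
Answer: -2468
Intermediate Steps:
-36*g*(-23) + T(1 - 1*(-3)) = -(-108)*(-23) + (1 - 1*(-3))² = -36*69 + (1 + 3)² = -2484 + 4² = -2484 + 16 = -2468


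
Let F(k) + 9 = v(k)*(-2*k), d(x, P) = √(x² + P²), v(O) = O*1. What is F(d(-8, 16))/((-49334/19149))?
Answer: 12427701/49334 ≈ 251.91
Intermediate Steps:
v(O) = O
d(x, P) = √(P² + x²)
F(k) = -9 - 2*k² (F(k) = -9 + k*(-2*k) = -9 - 2*k²)
F(d(-8, 16))/((-49334/19149)) = (-9 - 2*(√(16² + (-8)²))²)/((-49334/19149)) = (-9 - 2*(√(256 + 64))²)/((-49334*1/19149)) = (-9 - 2*(√320)²)/(-49334/19149) = (-9 - 2*(8*√5)²)*(-19149/49334) = (-9 - 2*320)*(-19149/49334) = (-9 - 640)*(-19149/49334) = -649*(-19149/49334) = 12427701/49334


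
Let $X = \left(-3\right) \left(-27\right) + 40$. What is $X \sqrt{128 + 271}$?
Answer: $121 \sqrt{399} \approx 2417.0$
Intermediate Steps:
$X = 121$ ($X = 81 + 40 = 121$)
$X \sqrt{128 + 271} = 121 \sqrt{128 + 271} = 121 \sqrt{399}$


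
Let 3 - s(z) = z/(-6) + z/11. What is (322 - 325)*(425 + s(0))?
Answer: -1284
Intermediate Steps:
s(z) = 3 + 5*z/66 (s(z) = 3 - (z/(-6) + z/11) = 3 - (z*(-1/6) + z*(1/11)) = 3 - (-z/6 + z/11) = 3 - (-5)*z/66 = 3 + 5*z/66)
(322 - 325)*(425 + s(0)) = (322 - 325)*(425 + (3 + (5/66)*0)) = -3*(425 + (3 + 0)) = -3*(425 + 3) = -3*428 = -1284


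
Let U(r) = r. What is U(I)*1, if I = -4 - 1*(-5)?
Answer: 1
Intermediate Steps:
I = 1 (I = -4 + 5 = 1)
U(I)*1 = 1*1 = 1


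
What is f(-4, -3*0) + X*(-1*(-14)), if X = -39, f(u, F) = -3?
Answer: -549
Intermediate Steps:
f(-4, -3*0) + X*(-1*(-14)) = -3 - (-39)*(-14) = -3 - 39*14 = -3 - 546 = -549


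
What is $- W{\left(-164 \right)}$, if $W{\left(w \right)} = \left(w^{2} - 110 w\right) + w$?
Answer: $-44772$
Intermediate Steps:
$W{\left(w \right)} = w^{2} - 109 w$
$- W{\left(-164 \right)} = - \left(-164\right) \left(-109 - 164\right) = - \left(-164\right) \left(-273\right) = \left(-1\right) 44772 = -44772$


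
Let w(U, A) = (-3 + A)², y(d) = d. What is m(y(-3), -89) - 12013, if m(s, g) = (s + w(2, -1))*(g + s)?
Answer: -13209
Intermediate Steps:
m(s, g) = (16 + s)*(g + s) (m(s, g) = (s + (-3 - 1)²)*(g + s) = (s + (-4)²)*(g + s) = (s + 16)*(g + s) = (16 + s)*(g + s))
m(y(-3), -89) - 12013 = ((-3)² + 16*(-89) + 16*(-3) - 89*(-3)) - 12013 = (9 - 1424 - 48 + 267) - 12013 = -1196 - 12013 = -13209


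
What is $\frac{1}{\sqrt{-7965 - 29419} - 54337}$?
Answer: $- \frac{54337}{2952546953} - \frac{2 i \sqrt{9346}}{2952546953} \approx -1.8403 \cdot 10^{-5} - 6.5486 \cdot 10^{-8} i$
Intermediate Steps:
$\frac{1}{\sqrt{-7965 - 29419} - 54337} = \frac{1}{\sqrt{-37384} - 54337} = \frac{1}{2 i \sqrt{9346} - 54337} = \frac{1}{-54337 + 2 i \sqrt{9346}}$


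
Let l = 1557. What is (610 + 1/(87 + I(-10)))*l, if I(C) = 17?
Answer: 98777637/104 ≈ 9.4979e+5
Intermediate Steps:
(610 + 1/(87 + I(-10)))*l = (610 + 1/(87 + 17))*1557 = (610 + 1/104)*1557 = (63441/104)*1557 = 98777637/104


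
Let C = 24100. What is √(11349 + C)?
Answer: √35449 ≈ 188.28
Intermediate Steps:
√(11349 + C) = √(11349 + 24100) = √35449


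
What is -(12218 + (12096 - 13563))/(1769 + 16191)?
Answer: -10751/17960 ≈ -0.59861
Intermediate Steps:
-(12218 + (12096 - 13563))/(1769 + 16191) = -(12218 - 1467)/17960 = -10751/17960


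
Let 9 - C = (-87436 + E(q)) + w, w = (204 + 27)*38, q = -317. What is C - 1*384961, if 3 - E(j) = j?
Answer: -306614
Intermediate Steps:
E(j) = 3 - j
w = 8778 (w = 231*38 = 8778)
C = 78347 (C = 9 - ((-87436 + (3 - 1*(-317))) + 8778) = 9 - ((-87436 + (3 + 317)) + 8778) = 9 - ((-87436 + 320) + 8778) = 9 - (-87116 + 8778) = 9 - 1*(-78338) = 9 + 78338 = 78347)
C - 1*384961 = 78347 - 1*384961 = 78347 - 384961 = -306614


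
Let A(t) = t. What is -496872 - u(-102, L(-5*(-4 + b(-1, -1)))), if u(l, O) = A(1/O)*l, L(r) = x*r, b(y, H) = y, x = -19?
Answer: -236014302/475 ≈ -4.9687e+5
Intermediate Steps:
L(r) = -19*r
u(l, O) = l/O
-496872 - u(-102, L(-5*(-4 + b(-1, -1)))) = -496872 - (-102)/((-(-95)*(-4 - 1))) = -496872 - (-102)/((-(-95)*(-5))) = -496872 - (-102)/((-19*25)) = -496872 - (-102)/(-475) = -496872 - (-102)*(-1)/475 = -496872 - 1*102/475 = -496872 - 102/475 = -236014302/475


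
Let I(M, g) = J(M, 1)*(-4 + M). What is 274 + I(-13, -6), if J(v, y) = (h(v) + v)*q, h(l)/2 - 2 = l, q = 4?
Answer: 2654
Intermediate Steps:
h(l) = 4 + 2*l
J(v, y) = 16 + 12*v (J(v, y) = ((4 + 2*v) + v)*4 = (4 + 3*v)*4 = 16 + 12*v)
I(M, g) = (-4 + M)*(16 + 12*M) (I(M, g) = (16 + 12*M)*(-4 + M) = (-4 + M)*(16 + 12*M))
274 + I(-13, -6) = 274 + 4*(-4 - 13)*(4 + 3*(-13)) = 274 + 4*(-17)*(4 - 39) = 274 + 4*(-17)*(-35) = 274 + 2380 = 2654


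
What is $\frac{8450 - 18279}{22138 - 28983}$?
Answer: $\frac{9829}{6845} \approx 1.4359$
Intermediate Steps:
$\frac{8450 - 18279}{22138 - 28983} = - \frac{9829}{-6845} = \left(-9829\right) \left(- \frac{1}{6845}\right) = \frac{9829}{6845}$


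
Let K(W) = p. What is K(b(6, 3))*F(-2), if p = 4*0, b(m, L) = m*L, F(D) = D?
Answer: 0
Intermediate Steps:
b(m, L) = L*m
p = 0
K(W) = 0
K(b(6, 3))*F(-2) = 0*(-2) = 0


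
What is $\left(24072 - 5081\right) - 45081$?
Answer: $-26090$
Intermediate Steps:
$\left(24072 - 5081\right) - 45081 = 18991 - 45081 = -26090$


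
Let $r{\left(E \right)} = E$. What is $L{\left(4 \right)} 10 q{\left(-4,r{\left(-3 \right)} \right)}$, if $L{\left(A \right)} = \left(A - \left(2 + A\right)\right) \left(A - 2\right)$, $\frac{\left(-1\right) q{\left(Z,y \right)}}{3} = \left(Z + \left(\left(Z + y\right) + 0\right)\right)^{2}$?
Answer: $14520$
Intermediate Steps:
$q{\left(Z,y \right)} = - 3 \left(y + 2 Z\right)^{2}$ ($q{\left(Z,y \right)} = - 3 \left(Z + \left(\left(Z + y\right) + 0\right)\right)^{2} = - 3 \left(Z + \left(Z + y\right)\right)^{2} = - 3 \left(y + 2 Z\right)^{2}$)
$L{\left(A \right)} = 4 - 2 A$ ($L{\left(A \right)} = - 2 \left(-2 + A\right) = 4 - 2 A$)
$L{\left(4 \right)} 10 q{\left(-4,r{\left(-3 \right)} \right)} = \left(4 - 8\right) 10 \left(- 3 \left(-3 + 2 \left(-4\right)\right)^{2}\right) = \left(4 - 8\right) 10 \left(- 3 \left(-3 - 8\right)^{2}\right) = \left(-4\right) 10 \left(- 3 \left(-11\right)^{2}\right) = - 40 \left(\left(-3\right) 121\right) = \left(-40\right) \left(-363\right) = 14520$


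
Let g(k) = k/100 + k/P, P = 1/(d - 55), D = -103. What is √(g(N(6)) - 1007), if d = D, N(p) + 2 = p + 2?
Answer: I*√195494/10 ≈ 44.215*I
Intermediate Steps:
N(p) = p (N(p) = -2 + (p + 2) = -2 + (2 + p) = p)
d = -103
P = -1/158 (P = 1/(-103 - 55) = 1/(-158) = -1/158 ≈ -0.0063291)
g(k) = -15799*k/100 (g(k) = k/100 + k/(-1/158) = k*(1/100) + k*(-158) = k/100 - 158*k = -15799*k/100)
√(g(N(6)) - 1007) = √(-15799/100*6 - 1007) = √(-47397/50 - 1007) = √(-97747/50) = I*√195494/10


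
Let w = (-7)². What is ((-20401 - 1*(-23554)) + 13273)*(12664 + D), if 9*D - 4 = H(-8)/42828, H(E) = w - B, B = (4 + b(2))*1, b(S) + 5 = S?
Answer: 51798515456/249 ≈ 2.0803e+8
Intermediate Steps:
b(S) = -5 + S
B = 1 (B = (4 + (-5 + 2))*1 = (4 - 3)*1 = 1*1 = 1)
w = 49
H(E) = 48 (H(E) = 49 - 1*1 = 49 - 1 = 48)
D = 4760/10707 (D = 4/9 + (48/42828)/9 = 4/9 + (48*(1/42828))/9 = 4/9 + (⅑)*(4/3569) = 4/9 + 4/32121 = 4760/10707 ≈ 0.44457)
((-20401 - 1*(-23554)) + 13273)*(12664 + D) = ((-20401 - 1*(-23554)) + 13273)*(12664 + 4760/10707) = ((-20401 + 23554) + 13273)*(135598208/10707) = (3153 + 13273)*(135598208/10707) = 16426*(135598208/10707) = 51798515456/249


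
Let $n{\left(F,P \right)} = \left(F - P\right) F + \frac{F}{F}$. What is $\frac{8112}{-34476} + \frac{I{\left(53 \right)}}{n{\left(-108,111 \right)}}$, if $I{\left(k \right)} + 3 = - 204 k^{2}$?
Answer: $- \frac{9836275}{402101} \approx -24.462$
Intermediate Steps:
$n{\left(F,P \right)} = 1 + F \left(F - P\right)$ ($n{\left(F,P \right)} = F \left(F - P\right) + 1 = 1 + F \left(F - P\right)$)
$I{\left(k \right)} = -3 - 204 k^{2}$
$\frac{8112}{-34476} + \frac{I{\left(53 \right)}}{n{\left(-108,111 \right)}} = \frac{8112}{-34476} + \frac{-3 - 204 \cdot 53^{2}}{1 + \left(-108\right)^{2} - \left(-108\right) 111} = 8112 \left(- \frac{1}{34476}\right) + \frac{-3 - 573036}{1 + 11664 + 11988} = - \frac{4}{17} + \frac{-3 - 573036}{23653} = - \frac{4}{17} - \frac{573039}{23653} = - \frac{9836275}{402101}$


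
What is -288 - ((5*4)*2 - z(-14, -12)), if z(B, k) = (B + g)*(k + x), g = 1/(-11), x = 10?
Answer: -3298/11 ≈ -299.82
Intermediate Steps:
g = -1/11 (g = 1*(-1/11) = -1/11 ≈ -0.090909)
z(B, k) = (10 + k)*(-1/11 + B) (z(B, k) = (B - 1/11)*(k + 10) = (-1/11 + B)*(10 + k) = (10 + k)*(-1/11 + B))
-288 - ((5*4)*2 - z(-14, -12)) = -288 - ((5*4)*2 - (-10/11 + 10*(-14) - 1/11*(-12) - 14*(-12))) = -288 - (20*2 - (-10/11 - 140 + 12/11 + 168)) = -288 - (40 - 1*310/11) = -288 - (40 - 310/11) = -288 - 1*130/11 = -288 - 130/11 = -3298/11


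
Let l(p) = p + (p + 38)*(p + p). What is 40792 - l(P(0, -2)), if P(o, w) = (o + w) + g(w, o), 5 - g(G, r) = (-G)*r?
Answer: 40543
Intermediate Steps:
g(G, r) = 5 + G*r (g(G, r) = 5 - (-G)*r = 5 - (-1)*G*r = 5 + G*r)
P(o, w) = 5 + o + w + o*w (P(o, w) = (o + w) + (5 + w*o) = (o + w) + (5 + o*w) = 5 + o + w + o*w)
l(p) = p + 2*p*(38 + p) (l(p) = p + (38 + p)*(2*p) = p + 2*p*(38 + p))
40792 - l(P(0, -2)) = 40792 - (5 + 0 - 2 + 0*(-2))*(77 + 2*(5 + 0 - 2 + 0*(-2))) = 40792 - (5 + 0 - 2 + 0)*(77 + 2*(5 + 0 - 2 + 0)) = 40792 - 3*(77 + 2*3) = 40792 - 3*(77 + 6) = 40792 - 3*83 = 40792 - 1*249 = 40792 - 249 = 40543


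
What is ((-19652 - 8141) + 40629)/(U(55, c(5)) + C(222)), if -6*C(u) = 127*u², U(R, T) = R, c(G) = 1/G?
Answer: -12836/1043123 ≈ -0.012305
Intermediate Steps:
C(u) = -127*u²/6
((-19652 - 8141) + 40629)/(U(55, c(5)) + C(222)) = ((-19652 - 8141) + 40629)/(55 - 127/6*222²) = (-27793 + 40629)/(55 - 127/6*49284) = 12836/(55 - 1043178) = 12836/(-1043123) = 12836*(-1/1043123) = -12836/1043123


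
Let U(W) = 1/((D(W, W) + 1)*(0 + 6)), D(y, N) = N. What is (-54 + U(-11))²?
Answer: 10504081/3600 ≈ 2917.8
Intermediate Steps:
U(W) = 1/(6 + 6*W) (U(W) = 1/((W + 1)*(0 + 6)) = 1/((1 + W)*6) = 1/(6 + 6*W))
(-54 + U(-11))² = (-54 + 1/(6*(1 - 11)))² = (-54 + (⅙)/(-10))² = (-54 + (⅙)*(-⅒))² = (-54 - 1/60)² = (-3241/60)² = 10504081/3600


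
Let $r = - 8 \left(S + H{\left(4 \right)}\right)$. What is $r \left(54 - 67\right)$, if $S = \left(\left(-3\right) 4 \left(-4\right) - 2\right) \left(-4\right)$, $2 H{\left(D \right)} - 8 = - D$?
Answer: $-18928$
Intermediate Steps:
$H{\left(D \right)} = 4 - \frac{D}{2}$ ($H{\left(D \right)} = 4 + \frac{\left(-1\right) D}{2} = 4 - \frac{D}{2}$)
$S = -184$ ($S = \left(\left(-12\right) \left(-4\right) - 2\right) \left(-4\right) = \left(48 - 2\right) \left(-4\right) = 46 \left(-4\right) = -184$)
$r = 1456$ ($r = - 8 \left(-184 + \left(4 - 2\right)\right) = - 8 \left(-184 + 2\right) = \left(-8\right) \left(-182\right) = 1456$)
$r \left(54 - 67\right) = 1456 \left(54 - 67\right) = 1456 \left(-13\right) = -18928$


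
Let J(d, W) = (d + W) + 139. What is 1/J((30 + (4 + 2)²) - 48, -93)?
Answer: 1/64 ≈ 0.015625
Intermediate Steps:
J(d, W) = 139 + W + d (J(d, W) = (W + d) + 139 = 139 + W + d)
1/J((30 + (4 + 2)²) - 48, -93) = 1/(139 - 93 + ((30 + (4 + 2)²) - 48)) = 1/(139 - 93 + ((30 + 6²) - 48)) = 1/(139 - 93 + ((30 + 36) - 48)) = 1/(139 - 93 + (66 - 48)) = 1/(139 - 93 + 18) = 1/64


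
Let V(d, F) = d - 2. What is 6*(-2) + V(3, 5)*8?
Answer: -4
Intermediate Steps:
V(d, F) = -2 + d
6*(-2) + V(3, 5)*8 = 6*(-2) + (-2 + 3)*8 = -12 + 1*8 = -12 + 8 = -4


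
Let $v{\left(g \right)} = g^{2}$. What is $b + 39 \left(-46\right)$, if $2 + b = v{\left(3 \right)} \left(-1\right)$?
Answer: $-1805$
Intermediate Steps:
$b = -11$ ($b = -2 + 3^{2} \left(-1\right) = -2 + 9 \left(-1\right) = -2 - 9 = -11$)
$b + 39 \left(-46\right) = -11 + 39 \left(-46\right) = -11 - 1794 = -1805$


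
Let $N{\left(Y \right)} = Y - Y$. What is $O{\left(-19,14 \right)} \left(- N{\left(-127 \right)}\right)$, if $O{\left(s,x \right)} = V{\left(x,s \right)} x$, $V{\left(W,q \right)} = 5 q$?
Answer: $0$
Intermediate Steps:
$N{\left(Y \right)} = 0$
$O{\left(s,x \right)} = 5 s x$
$O{\left(-19,14 \right)} \left(- N{\left(-127 \right)}\right) = 5 \left(-19\right) 14 \left(\left(-1\right) 0\right) = \left(-1330\right) 0 = 0$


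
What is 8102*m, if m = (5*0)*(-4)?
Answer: 0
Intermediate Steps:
m = 0 (m = 0*(-4) = 0)
8102*m = 8102*0 = 0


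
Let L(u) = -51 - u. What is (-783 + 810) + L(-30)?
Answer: 6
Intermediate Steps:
(-783 + 810) + L(-30) = (-783 + 810) + (-51 - 1*(-30)) = 27 + (-51 + 30) = 27 - 21 = 6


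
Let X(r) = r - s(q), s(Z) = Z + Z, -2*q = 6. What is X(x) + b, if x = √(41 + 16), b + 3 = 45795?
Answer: 45798 + √57 ≈ 45806.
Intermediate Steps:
q = -3 (q = -½*6 = -3)
b = 45792 (b = -3 + 45795 = 45792)
s(Z) = 2*Z
x = √57 ≈ 7.5498
X(r) = 6 + r (X(r) = r - 2*(-3) = r - 1*(-6) = r + 6 = 6 + r)
X(x) + b = (6 + √57) + 45792 = 45798 + √57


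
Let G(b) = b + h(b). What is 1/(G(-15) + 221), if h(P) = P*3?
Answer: 1/161 ≈ 0.0062112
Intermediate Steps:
h(P) = 3*P
G(b) = 4*b (G(b) = b + 3*b = 4*b)
1/(G(-15) + 221) = 1/(4*(-15) + 221) = 1/(-60 + 221) = 1/161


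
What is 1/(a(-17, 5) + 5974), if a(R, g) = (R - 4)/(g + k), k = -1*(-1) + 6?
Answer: 4/23889 ≈ 0.00016744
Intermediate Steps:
k = 7 (k = 1 + 6 = 7)
a(R, g) = (-4 + R)/(7 + g) (a(R, g) = (R - 4)/(g + 7) = (-4 + R)/(7 + g))
1/(a(-17, 5) + 5974) = 1/((-4 - 17)/(7 + 5) + 5974) = 1/(-21/12 + 5974) = 1/((1/12)*(-21) + 5974) = 1/(-7/4 + 5974) = 1/(23889/4) = 4/23889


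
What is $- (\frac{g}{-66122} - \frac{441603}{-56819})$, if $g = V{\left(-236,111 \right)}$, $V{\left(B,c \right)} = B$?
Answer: $- \frac{2086648775}{268356137} \approx -7.7757$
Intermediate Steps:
$g = -236$
$- (\frac{g}{-66122} - \frac{441603}{-56819}) = - (- \frac{236}{-66122} - \frac{441603}{-56819}) = - (\left(-236\right) \left(- \frac{1}{66122}\right) - - \frac{441603}{56819}) = - (\frac{118}{33061} + \frac{441603}{56819}) = \left(-1\right) \frac{2086648775}{268356137} = - \frac{2086648775}{268356137}$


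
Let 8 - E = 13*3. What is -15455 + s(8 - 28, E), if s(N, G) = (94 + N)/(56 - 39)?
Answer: -262661/17 ≈ -15451.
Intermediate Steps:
E = -31 (E = 8 - 13*3 = 8 - 1*39 = 8 - 39 = -31)
s(N, G) = 94/17 + N/17 (s(N, G) = (94 + N)/17 = (94 + N)*(1/17) = 94/17 + N/17)
-15455 + s(8 - 28, E) = -15455 + (94/17 + (8 - 28)/17) = -15455 + (94/17 + (1/17)*(-20)) = -15455 + (94/17 - 20/17) = -15455 + 74/17 = -262661/17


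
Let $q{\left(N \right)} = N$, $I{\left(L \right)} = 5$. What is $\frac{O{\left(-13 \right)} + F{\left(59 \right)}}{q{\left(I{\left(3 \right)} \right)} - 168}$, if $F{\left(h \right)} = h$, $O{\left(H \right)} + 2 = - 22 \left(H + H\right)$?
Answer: $- \frac{629}{163} \approx -3.8589$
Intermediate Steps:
$O{\left(H \right)} = -2 - 44 H$ ($O{\left(H \right)} = -2 - 22 \left(H + H\right) = -2 - 22 \cdot 2 H = -2 - 44 H$)
$\frac{O{\left(-13 \right)} + F{\left(59 \right)}}{q{\left(I{\left(3 \right)} \right)} - 168} = \frac{\left(-2 - -572\right) + 59}{5 - 168} = \frac{\left(-2 + 572\right) + 59}{-163} = \left(570 + 59\right) \left(- \frac{1}{163}\right) = 629 \left(- \frac{1}{163}\right) = - \frac{629}{163}$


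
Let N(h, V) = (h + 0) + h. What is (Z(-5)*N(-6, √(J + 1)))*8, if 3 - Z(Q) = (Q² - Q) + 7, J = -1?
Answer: 3264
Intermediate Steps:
N(h, V) = 2*h (N(h, V) = h + h = 2*h)
Z(Q) = -4 + Q - Q² (Z(Q) = 3 - ((Q² - Q) + 7) = 3 - (7 + Q² - Q) = 3 + (-7 + Q - Q²) = -4 + Q - Q²)
(Z(-5)*N(-6, √(J + 1)))*8 = ((-4 - 5 - 1*(-5)²)*(2*(-6)))*8 = ((-4 - 5 - 1*25)*(-12))*8 = ((-4 - 5 - 25)*(-12))*8 = -34*(-12)*8 = 408*8 = 3264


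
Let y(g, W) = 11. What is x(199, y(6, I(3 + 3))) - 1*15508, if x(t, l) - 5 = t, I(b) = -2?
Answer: -15304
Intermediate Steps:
x(t, l) = 5 + t
x(199, y(6, I(3 + 3))) - 1*15508 = (5 + 199) - 1*15508 = 204 - 15508 = -15304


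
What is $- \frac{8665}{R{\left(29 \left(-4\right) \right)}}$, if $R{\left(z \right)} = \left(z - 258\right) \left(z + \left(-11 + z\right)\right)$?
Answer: $- \frac{8665}{90882} \approx -0.095343$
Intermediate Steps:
$R{\left(z \right)} = \left(-258 + z\right) \left(-11 + 2 z\right)$
$- \frac{8665}{R{\left(29 \left(-4\right) \right)}} = - \frac{8665}{2838 - 527 \cdot 29 \left(-4\right) + 2 \left(29 \left(-4\right)\right)^{2}} = - \frac{8665}{2838 - -61132 + 2 \left(-116\right)^{2}} = - \frac{8665}{2838 + 61132 + 2 \cdot 13456} = - \frac{8665}{2838 + 61132 + 26912} = - \frac{8665}{90882}$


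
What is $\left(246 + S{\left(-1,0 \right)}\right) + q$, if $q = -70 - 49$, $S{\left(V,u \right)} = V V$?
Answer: $128$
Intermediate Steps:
$S{\left(V,u \right)} = V^{2}$
$q = -119$
$\left(246 + S{\left(-1,0 \right)}\right) + q = \left(246 + \left(-1\right)^{2}\right) - 119 = \left(246 + 1\right) - 119 = 247 - 119 = 128$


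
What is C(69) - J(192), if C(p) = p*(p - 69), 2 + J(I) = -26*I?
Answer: 4994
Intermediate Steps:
J(I) = -2 - 26*I
C(p) = p*(-69 + p)
C(69) - J(192) = 69*(-69 + 69) - (-2 - 26*192) = 69*0 - (-2 - 4992) = 0 - 1*(-4994) = 0 + 4994 = 4994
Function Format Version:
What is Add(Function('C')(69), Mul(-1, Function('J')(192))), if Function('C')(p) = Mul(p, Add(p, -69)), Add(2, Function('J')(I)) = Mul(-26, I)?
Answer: 4994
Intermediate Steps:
Function('J')(I) = Add(-2, Mul(-26, I))
Function('C')(p) = Mul(p, Add(-69, p))
Add(Function('C')(69), Mul(-1, Function('J')(192))) = Add(Mul(69, Add(-69, 69)), Mul(-1, Add(-2, Mul(-26, 192)))) = Add(Mul(69, 0), Mul(-1, Add(-2, -4992))) = Add(0, Mul(-1, -4994)) = Add(0, 4994) = 4994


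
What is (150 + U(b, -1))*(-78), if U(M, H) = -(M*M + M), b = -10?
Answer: -4680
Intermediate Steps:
U(M, H) = -M - M**2 (U(M, H) = -(M**2 + M) = -(M + M**2) = -M - M**2)
(150 + U(b, -1))*(-78) = (150 - 1*(-10)*(1 - 10))*(-78) = (150 - 1*(-10)*(-9))*(-78) = (150 - 90)*(-78) = 60*(-78) = -4680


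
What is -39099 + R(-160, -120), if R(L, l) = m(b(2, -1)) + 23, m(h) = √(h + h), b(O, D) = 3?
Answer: -39076 + √6 ≈ -39074.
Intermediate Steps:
m(h) = √2*√h (m(h) = √(2*h) = √2*√h)
R(L, l) = 23 + √6 (R(L, l) = √2*√3 + 23 = √6 + 23 = 23 + √6)
-39099 + R(-160, -120) = -39099 + (23 + √6) = -39076 + √6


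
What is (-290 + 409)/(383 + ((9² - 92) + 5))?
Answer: 119/377 ≈ 0.31565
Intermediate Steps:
(-290 + 409)/(383 + ((9² - 92) + 5)) = 119/(383 + ((81 - 92) + 5)) = 119/(383 + (-11 + 5)) = 119/(383 - 6) = 119/377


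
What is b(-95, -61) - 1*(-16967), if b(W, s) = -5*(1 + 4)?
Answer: 16942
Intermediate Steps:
b(W, s) = -25 (b(W, s) = -5*5 = -25)
b(-95, -61) - 1*(-16967) = -25 - 1*(-16967) = -25 + 16967 = 16942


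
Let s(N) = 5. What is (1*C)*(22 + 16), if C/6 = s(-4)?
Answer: 1140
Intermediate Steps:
C = 30 (C = 6*5 = 30)
(1*C)*(22 + 16) = (1*30)*(22 + 16) = 30*38 = 1140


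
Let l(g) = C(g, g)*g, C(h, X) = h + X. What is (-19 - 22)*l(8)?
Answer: -5248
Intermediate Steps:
C(h, X) = X + h
l(g) = 2*g² (l(g) = (g + g)*g = (2*g)*g = 2*g²)
(-19 - 22)*l(8) = (-19 - 22)*(2*8²) = -82*64 = -41*128 = -5248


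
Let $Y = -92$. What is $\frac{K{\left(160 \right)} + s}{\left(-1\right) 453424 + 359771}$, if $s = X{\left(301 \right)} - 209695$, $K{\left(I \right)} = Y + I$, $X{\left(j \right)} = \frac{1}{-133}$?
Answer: $\frac{27880392}{12455849} \approx 2.2383$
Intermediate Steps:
$X{\left(j \right)} = - \frac{1}{133}$
$K{\left(I \right)} = -92 + I$
$s = - \frac{27889436}{133}$ ($s = - \frac{1}{133} - 209695 = - \frac{27889436}{133} \approx -2.097 \cdot 10^{5}$)
$\frac{K{\left(160 \right)} + s}{\left(-1\right) 453424 + 359771} = \frac{\left(-92 + 160\right) - \frac{27889436}{133}}{\left(-1\right) 453424 + 359771} = \frac{68 - \frac{27889436}{133}}{-453424 + 359771} = - \frac{27880392}{133 \left(-93653\right)} = \left(- \frac{27880392}{133}\right) \left(- \frac{1}{93653}\right) = \frac{27880392}{12455849}$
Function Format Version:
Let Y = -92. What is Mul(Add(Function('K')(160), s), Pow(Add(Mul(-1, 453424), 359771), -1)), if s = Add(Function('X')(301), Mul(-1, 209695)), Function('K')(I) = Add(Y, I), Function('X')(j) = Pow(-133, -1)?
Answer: Rational(27880392, 12455849) ≈ 2.2383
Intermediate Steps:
Function('X')(j) = Rational(-1, 133)
Function('K')(I) = Add(-92, I)
s = Rational(-27889436, 133) (s = Add(Rational(-1, 133), Mul(-1, 209695)) = Add(Rational(-1, 133), -209695) = Rational(-27889436, 133) ≈ -2.0970e+5)
Mul(Add(Function('K')(160), s), Pow(Add(Mul(-1, 453424), 359771), -1)) = Mul(Add(Add(-92, 160), Rational(-27889436, 133)), Pow(Add(Mul(-1, 453424), 359771), -1)) = Mul(Add(68, Rational(-27889436, 133)), Pow(Add(-453424, 359771), -1)) = Mul(Rational(-27880392, 133), Pow(-93653, -1)) = Mul(Rational(-27880392, 133), Rational(-1, 93653)) = Rational(27880392, 12455849)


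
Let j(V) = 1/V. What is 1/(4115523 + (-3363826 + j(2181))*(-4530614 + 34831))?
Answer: 2181/32983341208958078 ≈ 6.6124e-14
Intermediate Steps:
1/(4115523 + (-3363826 + j(2181))*(-4530614 + 34831)) = 1/(4115523 + (-3363826 + 1/2181)*(-4530614 + 34831)) = 1/(4115523 + (-3363826 + 1/2181)*(-4495783)) = 1/(4115523 - 7336504505/2181*(-4495783)) = 1/(4115523 + 32983332233002415/2181) = 1/(32983341208958078/2181) = 2181/32983341208958078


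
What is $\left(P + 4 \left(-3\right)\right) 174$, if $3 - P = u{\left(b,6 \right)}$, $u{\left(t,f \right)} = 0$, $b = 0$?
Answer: $-1566$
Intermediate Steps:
$P = 3$ ($P = 3 - 0 = 3 + 0 = 3$)
$\left(P + 4 \left(-3\right)\right) 174 = \left(3 + 4 \left(-3\right)\right) 174 = \left(3 - 12\right) 174 = \left(-9\right) 174 = -1566$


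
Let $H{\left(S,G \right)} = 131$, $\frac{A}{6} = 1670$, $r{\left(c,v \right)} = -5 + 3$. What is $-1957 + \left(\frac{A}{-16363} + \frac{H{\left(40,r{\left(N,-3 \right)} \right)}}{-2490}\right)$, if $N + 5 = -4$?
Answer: $- \frac{79762846943}{40743870} \approx -1957.7$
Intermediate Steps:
$N = -9$ ($N = -5 - 4 = -9$)
$r{\left(c,v \right)} = -2$
$A = 10020$ ($A = 6 \cdot 1670 = 10020$)
$-1957 + \left(\frac{A}{-16363} + \frac{H{\left(40,r{\left(N,-3 \right)} \right)}}{-2490}\right) = -1957 + \left(\frac{10020}{-16363} + \frac{131}{-2490}\right) = -1957 + \left(10020 \left(- \frac{1}{16363}\right) + 131 \left(- \frac{1}{2490}\right)\right) = -1957 - \frac{27093353}{40743870} = - \frac{79762846943}{40743870}$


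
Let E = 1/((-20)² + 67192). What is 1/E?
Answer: 67592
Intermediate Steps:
E = 1/67592 (E = 1/(400 + 67192) = 1/67592 ≈ 1.4795e-5)
1/E = 1/(1/67592) = 67592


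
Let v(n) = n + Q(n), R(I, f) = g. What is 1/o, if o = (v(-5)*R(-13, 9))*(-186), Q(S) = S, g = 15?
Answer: 1/27900 ≈ 3.5842e-5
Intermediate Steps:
R(I, f) = 15
v(n) = 2*n (v(n) = n + n = 2*n)
o = 27900 (o = ((2*(-5))*15)*(-186) = -10*15*(-186) = -150*(-186) = 27900)
1/o = 1/27900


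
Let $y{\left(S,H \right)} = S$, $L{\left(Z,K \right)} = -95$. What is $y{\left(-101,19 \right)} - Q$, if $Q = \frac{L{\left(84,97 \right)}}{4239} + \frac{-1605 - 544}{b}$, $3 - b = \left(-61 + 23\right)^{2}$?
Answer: $- \frac{625921015}{6108399} \approx -102.47$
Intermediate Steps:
$b = -1441$ ($b = 3 - \left(-61 + 23\right)^{2} = 3 - \left(-38\right)^{2} = 3 - 1444 = -1441$)
$Q = \frac{8972716}{6108399}$ ($Q = - \frac{95}{4239} + \frac{-1605 - 544}{-1441} = \left(-95\right) \frac{1}{4239} - - \frac{2149}{1441} = - \frac{95}{4239} + \frac{2149}{1441} = \frac{8972716}{6108399} \approx 1.4689$)
$y{\left(-101,19 \right)} - Q = -101 - \frac{8972716}{6108399} = - \frac{625921015}{6108399}$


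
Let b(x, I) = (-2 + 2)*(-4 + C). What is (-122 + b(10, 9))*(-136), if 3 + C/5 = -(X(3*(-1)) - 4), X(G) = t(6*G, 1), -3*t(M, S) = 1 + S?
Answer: 16592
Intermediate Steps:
t(M, S) = -⅓ - S/3 (t(M, S) = -(1 + S)/3 = -⅓ - S/3)
X(G) = -⅔ (X(G) = -⅓ - ⅓*1 = -⅓ - ⅓ = -⅔)
C = 25/3 (C = -15 + 5*(-(-⅔ - 4)) = -15 + 5*(-1*(-14/3)) = -15 + 5*(14/3) = -15 + 70/3 = 25/3 ≈ 8.3333)
b(x, I) = 0 (b(x, I) = (-2 + 2)*(-4 + 25/3) = 0*(13/3) = 0)
(-122 + b(10, 9))*(-136) = (-122 + 0)*(-136) = -122*(-136) = 16592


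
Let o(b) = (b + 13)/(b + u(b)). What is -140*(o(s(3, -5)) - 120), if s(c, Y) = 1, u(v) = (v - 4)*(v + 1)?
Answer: 17192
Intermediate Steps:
u(v) = (1 + v)*(-4 + v) (u(v) = (-4 + v)*(1 + v) = (1 + v)*(-4 + v))
o(b) = (13 + b)/(-4 + b² - 2*b) (o(b) = (b + 13)/(b + (-4 + b² - 3*b)) = (13 + b)/(-4 + b² - 2*b))
-140*(o(s(3, -5)) - 120) = -140*((13 + 1)/(-4 + 1² - 2*1) - 120) = -140*(14/(-4 + 1 - 2) - 120) = -140*(14/(-5) - 120) = -140*(-⅕*14 - 120) = -140*(-14/5 - 120) = -140*(-614/5) = 17192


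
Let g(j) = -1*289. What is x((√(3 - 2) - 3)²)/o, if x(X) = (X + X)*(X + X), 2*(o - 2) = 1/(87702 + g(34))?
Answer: 11188864/349653 ≈ 32.000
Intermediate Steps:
g(j) = -289
o = 349653/174826 (o = 2 + 1/(2*(87702 - 289)) = 2 + (½)/87413 = 2 + (½)*(1/87413) = 2 + 1/174826 = 349653/174826 ≈ 2.0000)
x(X) = 4*X² (x(X) = (2*X)*(2*X) = 4*X²)
x((√(3 - 2) - 3)²)/o = (4*((√(3 - 2) - 3)²)²)/(349653/174826) = (4*((√1 - 3)²)²)*(174826/349653) = (4*((1 - 3)²)²)*(174826/349653) = (4*((-2)²)²)*(174826/349653) = (4*4²)*(174826/349653) = (4*16)*(174826/349653) = 64*(174826/349653) = 11188864/349653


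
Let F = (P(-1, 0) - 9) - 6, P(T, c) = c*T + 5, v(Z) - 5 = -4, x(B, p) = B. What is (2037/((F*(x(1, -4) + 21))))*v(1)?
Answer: -2037/220 ≈ -9.2591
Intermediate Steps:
v(Z) = 1 (v(Z) = 5 - 4 = 1)
P(T, c) = 5 + T*c (P(T, c) = T*c + 5 = 5 + T*c)
F = -10 (F = ((5 - 1*0) - 9) - 6 = ((5 + 0) - 9) - 6 = (5 - 9) - 6 = -4 - 6 = -10)
(2037/((F*(x(1, -4) + 21))))*v(1) = (2037/((-10*(1 + 21))))*1 = (2037/((-10*22)))*1 = (2037/(-220))*1 = (2037*(-1/220))*1 = -2037/220*1 = -2037/220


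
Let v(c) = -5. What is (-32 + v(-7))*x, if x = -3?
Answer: 111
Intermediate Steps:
(-32 + v(-7))*x = (-32 - 5)*(-3) = -37*(-3) = 111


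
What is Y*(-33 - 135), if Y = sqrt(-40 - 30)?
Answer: -168*I*sqrt(70) ≈ -1405.6*I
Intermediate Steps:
Y = I*sqrt(70) (Y = sqrt(-70) = I*sqrt(70) ≈ 8.3666*I)
Y*(-33 - 135) = (I*sqrt(70))*(-33 - 135) = (I*sqrt(70))*(-168) = -168*I*sqrt(70)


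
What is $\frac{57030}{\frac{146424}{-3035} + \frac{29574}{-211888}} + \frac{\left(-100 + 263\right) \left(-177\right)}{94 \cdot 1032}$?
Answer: $- \frac{197702901675520139}{167690430297712} \approx -1179.0$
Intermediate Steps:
$\frac{57030}{\frac{146424}{-3035} + \frac{29574}{-211888}} + \frac{\left(-100 + 263\right) \left(-177\right)}{94 \cdot 1032} = \frac{57030}{146424 \left(- \frac{1}{3035}\right) + 29574 \left(- \frac{1}{211888}\right)} + \frac{163 \left(-177\right)}{97008} = \frac{57030}{- \frac{146424}{3035} - \frac{14787}{105944}} - \frac{9617}{32336} = \frac{57030}{- \frac{15557622801}{321540040}} - \frac{9617}{32336} = 57030 \left(- \frac{321540040}{15557622801}\right) - \frac{9617}{32336} = - \frac{6112476160400}{5185874267} - \frac{9617}{32336} = - \frac{197702901675520139}{167690430297712}$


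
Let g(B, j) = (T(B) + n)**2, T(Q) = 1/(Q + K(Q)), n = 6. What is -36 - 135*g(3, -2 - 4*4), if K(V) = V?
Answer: -20679/4 ≈ -5169.8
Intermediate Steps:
T(Q) = 1/(2*Q) (T(Q) = 1/(Q + Q) = 1/(2*Q))
g(B, j) = (6 + 1/(2*B))**2 (g(B, j) = (1/(2*B) + 6)**2 = (6 + 1/(2*B))**2)
-36 - 135*g(3, -2 - 4*4) = -36 - 135*(1 + 12*3)**2/(4*3**2) = -36 - 135*(1 + 36)**2/(4*9) = -36 - 135*37**2/(4*9) = -36 - 135*1369/(4*9) = -36 - 135*1369/36 = -36 - 20535/4 = -20679/4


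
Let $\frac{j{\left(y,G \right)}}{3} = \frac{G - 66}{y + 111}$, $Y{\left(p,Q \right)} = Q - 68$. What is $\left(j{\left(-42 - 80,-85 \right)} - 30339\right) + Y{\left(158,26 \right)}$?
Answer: $- \frac{333738}{11} \approx -30340.0$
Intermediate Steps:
$Y{\left(p,Q \right)} = -68 + Q$
$j{\left(y,G \right)} = \frac{3 \left(-66 + G\right)}{111 + y}$ ($j{\left(y,G \right)} = 3 \frac{G - 66}{y + 111} = 3 \frac{-66 + G}{111 + y} = \frac{3 \left(-66 + G\right)}{111 + y}$)
$\left(j{\left(-42 - 80,-85 \right)} - 30339\right) + Y{\left(158,26 \right)} = \left(\frac{3 \left(-66 - 85\right)}{111 - 122} - 30339\right) + \left(-68 + 26\right) = \left(3 \frac{1}{111 - 122} \left(-151\right) - 30339\right) - 42 = \left(3 \frac{1}{-11} \left(-151\right) - 30339\right) - 42 = \left(3 \left(- \frac{1}{11}\right) \left(-151\right) - 30339\right) - 42 = \left(\frac{453}{11} - 30339\right) - 42 = - \frac{333276}{11} - 42 = - \frac{333738}{11}$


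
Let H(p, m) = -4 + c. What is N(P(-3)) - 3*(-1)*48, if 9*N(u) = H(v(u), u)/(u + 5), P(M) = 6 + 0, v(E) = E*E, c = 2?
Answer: 14254/99 ≈ 143.98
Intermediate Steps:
v(E) = E²
P(M) = 6
H(p, m) = -2 (H(p, m) = -4 + 2 = -2)
N(u) = -2/(9*(5 + u)) (N(u) = (-2/(u + 5))/9 = (-2/(5 + u))/9 = -2/(9*(5 + u)))
N(P(-3)) - 3*(-1)*48 = -2/(45 + 9*6) - 3*(-1)*48 = -2/(45 + 54) + 3*48 = -2/99 + 144 = 14254/99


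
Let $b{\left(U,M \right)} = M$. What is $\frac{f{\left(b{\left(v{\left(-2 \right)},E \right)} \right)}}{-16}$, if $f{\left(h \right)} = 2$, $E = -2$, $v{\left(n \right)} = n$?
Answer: $- \frac{1}{8} \approx -0.125$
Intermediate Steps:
$\frac{f{\left(b{\left(v{\left(-2 \right)},E \right)} \right)}}{-16} = \frac{1}{-16} \cdot 2 = \left(- \frac{1}{16}\right) 2 = - \frac{1}{8}$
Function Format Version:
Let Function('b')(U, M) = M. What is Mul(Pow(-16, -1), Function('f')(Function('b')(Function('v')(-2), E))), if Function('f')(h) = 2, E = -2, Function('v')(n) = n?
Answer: Rational(-1, 8) ≈ -0.12500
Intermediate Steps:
Mul(Pow(-16, -1), Function('f')(Function('b')(Function('v')(-2), E))) = Mul(Pow(-16, -1), 2) = Mul(Rational(-1, 16), 2) = Rational(-1, 8)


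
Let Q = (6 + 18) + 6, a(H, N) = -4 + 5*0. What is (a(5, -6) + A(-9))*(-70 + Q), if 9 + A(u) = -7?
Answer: 800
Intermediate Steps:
A(u) = -16 (A(u) = -9 - 7 = -16)
a(H, N) = -4 (a(H, N) = -4 + 0 = -4)
Q = 30 (Q = 24 + 6 = 30)
(a(5, -6) + A(-9))*(-70 + Q) = (-4 - 16)*(-70 + 30) = -20*(-40) = 800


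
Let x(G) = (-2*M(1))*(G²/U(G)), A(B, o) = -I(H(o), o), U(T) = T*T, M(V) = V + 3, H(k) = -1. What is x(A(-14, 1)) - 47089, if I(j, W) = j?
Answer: -47097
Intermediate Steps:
M(V) = 3 + V
U(T) = T²
A(B, o) = 1 (A(B, o) = -1*(-1) = 1)
x(G) = -8 (x(G) = (-2*(3 + 1))*(G²/(G²)) = (-2*4)*(G²/G²) = -8*1 = -8)
x(A(-14, 1)) - 47089 = -8 - 47089 = -47097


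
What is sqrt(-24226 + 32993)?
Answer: sqrt(8767) ≈ 93.632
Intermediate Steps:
sqrt(-24226 + 32993) = sqrt(8767)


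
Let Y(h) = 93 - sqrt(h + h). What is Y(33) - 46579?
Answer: -46486 - sqrt(66) ≈ -46494.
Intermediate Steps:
Y(h) = 93 - sqrt(2)*sqrt(h) (Y(h) = 93 - sqrt(2*h) = 93 - sqrt(2)*sqrt(h))
Y(33) - 46579 = (93 - sqrt(2)*sqrt(33)) - 46579 = (93 - sqrt(66)) - 46579 = -46486 - sqrt(66)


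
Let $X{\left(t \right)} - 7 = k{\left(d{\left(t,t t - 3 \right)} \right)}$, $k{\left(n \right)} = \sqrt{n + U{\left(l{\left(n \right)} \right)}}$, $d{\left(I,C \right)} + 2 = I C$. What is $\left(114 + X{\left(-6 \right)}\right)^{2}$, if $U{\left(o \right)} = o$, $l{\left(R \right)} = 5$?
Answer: $\left(121 + i \sqrt{195}\right)^{2} \approx 14446.0 + 3379.3 i$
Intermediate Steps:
$d{\left(I,C \right)} = -2 + C I$ ($d{\left(I,C \right)} = -2 + I C = -2 + C I$)
$k{\left(n \right)} = \sqrt{5 + n}$ ($k{\left(n \right)} = \sqrt{n + 5} = \sqrt{5 + n}$)
$X{\left(t \right)} = 7 + \sqrt{3 + t \left(-3 + t^{2}\right)}$ ($X{\left(t \right)} = 7 + \sqrt{5 + \left(-2 + \left(t t - 3\right) t\right)} = 7 + \sqrt{5 + \left(-2 + \left(t^{2} - 3\right) t\right)} = 7 + \sqrt{5 + \left(-2 + \left(-3 + t^{2}\right) t\right)} = 7 + \sqrt{5 + \left(-2 + t \left(-3 + t^{2}\right)\right)} = 7 + \sqrt{3 + t \left(-3 + t^{2}\right)}$)
$\left(114 + X{\left(-6 \right)}\right)^{2} = \left(114 + \left(7 + \sqrt{3 - 6 \left(-3 + \left(-6\right)^{2}\right)}\right)\right)^{2} = \left(114 + \left(7 + \sqrt{3 - 6 \left(-3 + 36\right)}\right)\right)^{2} = \left(114 + \left(7 + \sqrt{3 - 198}\right)\right)^{2} = \left(114 + \left(7 + \sqrt{-195}\right)\right)^{2} = \left(114 + \left(7 + i \sqrt{195}\right)\right)^{2} = \left(121 + i \sqrt{195}\right)^{2}$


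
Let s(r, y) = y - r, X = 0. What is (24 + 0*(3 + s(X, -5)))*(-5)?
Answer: -120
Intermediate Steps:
(24 + 0*(3 + s(X, -5)))*(-5) = (24 + 0*(3 + (-5 - 1*0)))*(-5) = (24 + 0*(3 + (-5 + 0)))*(-5) = (24 + 0*(3 - 5))*(-5) = (24 + 0*(-2))*(-5) = (24 + 0)*(-5) = 24*(-5) = -120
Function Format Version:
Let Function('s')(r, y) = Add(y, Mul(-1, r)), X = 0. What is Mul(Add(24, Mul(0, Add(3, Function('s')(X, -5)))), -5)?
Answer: -120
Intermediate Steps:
Mul(Add(24, Mul(0, Add(3, Function('s')(X, -5)))), -5) = Mul(Add(24, Mul(0, Add(3, Add(-5, Mul(-1, 0))))), -5) = Mul(Add(24, Mul(0, Add(3, Add(-5, 0)))), -5) = Mul(Add(24, Mul(0, Add(3, -5))), -5) = Mul(Add(24, Mul(0, -2)), -5) = Mul(Add(24, 0), -5) = Mul(24, -5) = -120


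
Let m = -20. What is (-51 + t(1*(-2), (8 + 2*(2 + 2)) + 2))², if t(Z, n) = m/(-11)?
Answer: 292681/121 ≈ 2418.9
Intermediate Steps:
t(Z, n) = 20/11 (t(Z, n) = -20/(-11) = -20*(-1/11) = 20/11)
(-51 + t(1*(-2), (8 + 2*(2 + 2)) + 2))² = (-51 + 20/11)² = (-541/11)² = 292681/121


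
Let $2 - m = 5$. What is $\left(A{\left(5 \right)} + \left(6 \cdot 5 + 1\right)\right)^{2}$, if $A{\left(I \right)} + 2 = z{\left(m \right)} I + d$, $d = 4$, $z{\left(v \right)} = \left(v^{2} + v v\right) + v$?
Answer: $11664$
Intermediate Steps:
$m = -3$ ($m = 2 - 5 = -3$)
$z{\left(v \right)} = v + 2 v^{2}$ ($z{\left(v \right)} = \left(v^{2} + v^{2}\right) + v = 2 v^{2} + v = v + 2 v^{2}$)
$A{\left(I \right)} = 2 + 15 I$ ($A{\left(I \right)} = -2 + \left(- 3 \left(1 + 2 \left(-3\right)\right) I + 4\right) = -2 + \left(- 3 \left(1 - 6\right) I + 4\right) = -2 + \left(\left(-3\right) \left(-5\right) I + 4\right) = -2 + \left(15 I + 4\right) = -2 + \left(4 + 15 I\right) = 2 + 15 I$)
$\left(A{\left(5 \right)} + \left(6 \cdot 5 + 1\right)\right)^{2} = \left(\left(2 + 15 \cdot 5\right) + \left(6 \cdot 5 + 1\right)\right)^{2} = \left(\left(2 + 75\right) + \left(30 + 1\right)\right)^{2} = \left(77 + 31\right)^{2} = 108^{2} = 11664$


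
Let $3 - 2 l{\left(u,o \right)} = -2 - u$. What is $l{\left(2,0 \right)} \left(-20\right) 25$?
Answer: $-1750$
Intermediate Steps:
$l{\left(u,o \right)} = \frac{5}{2} + \frac{u}{2}$ ($l{\left(u,o \right)} = \frac{3}{2} - \frac{-2 - u}{2} = \frac{3}{2} + \left(1 + \frac{u}{2}\right) = \frac{5}{2} + \frac{u}{2}$)
$l{\left(2,0 \right)} \left(-20\right) 25 = \left(\frac{5}{2} + \frac{1}{2} \cdot 2\right) \left(-20\right) 25 = \left(\frac{5}{2} + 1\right) \left(-20\right) 25 = \frac{7}{2} \left(-20\right) 25 = \left(-70\right) 25 = -1750$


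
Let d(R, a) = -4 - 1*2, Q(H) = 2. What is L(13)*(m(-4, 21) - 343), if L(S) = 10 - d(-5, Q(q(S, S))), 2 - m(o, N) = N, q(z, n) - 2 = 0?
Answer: -5792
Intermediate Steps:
q(z, n) = 2 (q(z, n) = 2 + 0 = 2)
m(o, N) = 2 - N
d(R, a) = -6 (d(R, a) = -4 - 2 = -6)
L(S) = 16 (L(S) = 10 - 1*(-6) = 10 + 6 = 16)
L(13)*(m(-4, 21) - 343) = 16*((2 - 1*21) - 343) = 16*((2 - 21) - 343) = 16*(-19 - 343) = 16*(-362) = -5792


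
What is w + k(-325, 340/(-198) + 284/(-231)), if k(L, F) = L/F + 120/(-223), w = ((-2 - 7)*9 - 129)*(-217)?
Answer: 20801008755/455366 ≈ 45680.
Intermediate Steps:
w = 45570 (w = (-9*9 - 129)*(-217) = (-81 - 129)*(-217) = -210*(-217) = 45570)
k(L, F) = -120/223 + L/F (k(L, F) = L/F + 120*(-1/223) = L/F - 120/223 = -120/223 + L/F)
w + k(-325, 340/(-198) + 284/(-231)) = 45570 + (-120/223 - 325/(340/(-198) + 284/(-231))) = 45570 + (-120/223 - 325/(340*(-1/198) + 284*(-1/231))) = 45570 + (-120/223 - 325/(-170/99 - 284/231)) = 45570 + (-120/223 - 325/(-2042/693)) = 45570 + (-120/223 - 325*(-693/2042)) = 45570 + (-120/223 + 225225/2042) = 45570 + 49980135/455366 = 20801008755/455366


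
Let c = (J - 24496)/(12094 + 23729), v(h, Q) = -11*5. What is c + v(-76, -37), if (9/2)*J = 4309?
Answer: -17944231/322407 ≈ -55.657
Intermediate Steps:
J = 8618/9 (J = (2/9)*4309 = 8618/9 ≈ 957.56)
v(h, Q) = -55
c = -211846/322407 (c = (8618/9 - 24496)/(12094 + 23729) = -211846/9/35823 = -211846/9*1/35823 = -211846/322407 ≈ -0.65708)
c + v(-76, -37) = -211846/322407 - 55 = -17944231/322407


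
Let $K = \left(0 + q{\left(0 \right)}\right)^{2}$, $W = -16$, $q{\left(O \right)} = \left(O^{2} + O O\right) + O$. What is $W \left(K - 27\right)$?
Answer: $432$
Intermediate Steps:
$q{\left(O \right)} = O + 2 O^{2}$ ($q{\left(O \right)} = \left(O^{2} + O^{2}\right) + O = 2 O^{2} + O = O + 2 O^{2}$)
$K = 0$ ($K = \left(0 + 0 \left(1 + 2 \cdot 0\right)\right)^{2} = \left(0 + 0 \left(1 + 0\right)\right)^{2} = \left(0 + 0 \cdot 1\right)^{2} = \left(0 + 0\right)^{2} = 0^{2} = 0$)
$W \left(K - 27\right) = - 16 \left(0 - 27\right) = \left(-16\right) \left(-27\right) = 432$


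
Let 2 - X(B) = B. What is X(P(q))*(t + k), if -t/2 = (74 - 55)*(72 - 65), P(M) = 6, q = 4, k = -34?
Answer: 1200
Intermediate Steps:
t = -266 (t = -2*(74 - 55)*(72 - 65) = -38*7 = -2*133 = -266)
X(B) = 2 - B
X(P(q))*(t + k) = (2 - 1*6)*(-266 - 34) = (2 - 6)*(-300) = -4*(-300) = 1200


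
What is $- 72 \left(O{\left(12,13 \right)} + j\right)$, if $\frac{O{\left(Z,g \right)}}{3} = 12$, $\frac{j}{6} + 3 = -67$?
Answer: $27648$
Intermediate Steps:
$j = -420$ ($j = -18 + 6 \left(-67\right) = -18 - 402 = -420$)
$O{\left(Z,g \right)} = 36$ ($O{\left(Z,g \right)} = 3 \cdot 12 = 36$)
$- 72 \left(O{\left(12,13 \right)} + j\right) = - 72 \left(36 - 420\right) = \left(-72\right) \left(-384\right) = 27648$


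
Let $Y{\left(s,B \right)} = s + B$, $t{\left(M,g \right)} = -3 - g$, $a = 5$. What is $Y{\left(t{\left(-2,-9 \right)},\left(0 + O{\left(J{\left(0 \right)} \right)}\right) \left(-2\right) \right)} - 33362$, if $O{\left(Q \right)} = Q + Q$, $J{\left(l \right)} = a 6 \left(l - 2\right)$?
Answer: $-33116$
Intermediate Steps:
$J{\left(l \right)} = -60 + 30 l$ ($J{\left(l \right)} = 5 \cdot 6 \left(l - 2\right) = 30 \left(-2 + l\right) = -60 + 30 l$)
$O{\left(Q \right)} = 2 Q$
$Y{\left(s,B \right)} = B + s$
$Y{\left(t{\left(-2,-9 \right)},\left(0 + O{\left(J{\left(0 \right)} \right)}\right) \left(-2\right) \right)} - 33362 = \left(\left(0 + 2 \left(-60 + 30 \cdot 0\right)\right) \left(-2\right) - -6\right) - 33362 = \left(\left(0 + 2 \left(-60 + 0\right)\right) \left(-2\right) + \left(-3 + 9\right)\right) - 33362 = \left(\left(0 + 2 \left(-60\right)\right) \left(-2\right) + 6\right) - 33362 = \left(\left(0 - 120\right) \left(-2\right) + 6\right) - 33362 = \left(\left(-120\right) \left(-2\right) + 6\right) - 33362 = \left(240 + 6\right) - 33362 = 246 - 33362 = -33116$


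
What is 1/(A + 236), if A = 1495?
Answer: 1/1731 ≈ 0.00057770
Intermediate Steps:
1/(A + 236) = 1/(1495 + 236) = 1/1731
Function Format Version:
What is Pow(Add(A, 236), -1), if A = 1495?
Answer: Rational(1, 1731) ≈ 0.00057770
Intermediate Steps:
Pow(Add(A, 236), -1) = Pow(Add(1495, 236), -1) = Pow(1731, -1) = Rational(1, 1731)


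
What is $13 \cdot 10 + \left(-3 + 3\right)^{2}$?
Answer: $130$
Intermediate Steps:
$13 \cdot 10 + \left(-3 + 3\right)^{2} = 130 + 0^{2} = 130 + 0 = 130$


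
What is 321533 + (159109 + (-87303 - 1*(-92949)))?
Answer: 486288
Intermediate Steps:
321533 + (159109 + (-87303 - 1*(-92949))) = 321533 + (159109 + (-87303 + 92949)) = 321533 + (159109 + 5646) = 321533 + 164755 = 486288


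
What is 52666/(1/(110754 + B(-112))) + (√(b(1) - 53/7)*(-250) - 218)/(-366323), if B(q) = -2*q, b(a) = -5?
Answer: 2141072709221622/366323 + 500*I*√154/2564261 ≈ 5.8448e+9 + 0.0024197*I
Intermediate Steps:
52666/(1/(110754 + B(-112))) + (√(b(1) - 53/7)*(-250) - 218)/(-366323) = 52666/(1/(110754 - 2*(-112))) + (√(-5 - 53/7)*(-250) - 218)/(-366323) = 52666/(1/(110754 + 224)) + (√(-5 - 53*⅐)*(-250) - 218)*(-1/366323) = 52666/(1/110978) + (√(-5 - 53/7)*(-250) - 218)*(-1/366323) = 52666/(1/110978) + (√(-88/7)*(-250) - 218)*(-1/366323) = 52666*110978 + ((2*I*√154/7)*(-250) - 218)*(-1/366323) = 5844767348 + (-500*I*√154/7 - 218)*(-1/366323) = 5844767348 + (-218 - 500*I*√154/7)*(-1/366323) = 5844767348 + (218/366323 + 500*I*√154/2564261) = 2141072709221622/366323 + 500*I*√154/2564261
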